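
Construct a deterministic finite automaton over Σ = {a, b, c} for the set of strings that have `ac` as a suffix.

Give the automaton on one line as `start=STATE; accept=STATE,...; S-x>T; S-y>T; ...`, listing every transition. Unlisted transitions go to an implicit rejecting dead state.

start=q0; accept=q2; q0-a>q1; q0-b>q0; q0-c>q0; q1-a>q1; q1-b>q0; q1-c>q2; q2-a>q1; q2-b>q0; q2-c>q0

Let each state record the length of the longest suffix of the input read so far that is also a prefix of `ac`. q1 means the last symbol is `a`; q2 means the last 2 symbols are `ac`. Accept only at q2, where the string currently ends in `ac`.
3 states suffice.
        a   b   c  
>  q0   q1  q0  q0 
   q1   q1  q0  q2 
 * q2   q1  q0  q0 
(> = start, * = accepting)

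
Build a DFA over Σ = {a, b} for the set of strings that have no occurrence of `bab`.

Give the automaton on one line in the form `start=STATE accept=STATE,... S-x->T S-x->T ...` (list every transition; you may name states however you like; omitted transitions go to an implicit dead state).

This is the complement of 'contains `bab`'. Use the same substring-matching states — s0 through s3 holding how much of `bab` has just been matched — but flip the accepting set: everything except the trap s3 accepts.
A 4-state machine:
        a   b  
>* s0   s0  s1 
 * s1   s2  s1 
 * s2   s0  s3 
   s3   s3  s3 
(> = start, * = accepting)

start=s0 accept=s0,s1,s2 s0-a->s0 s0-b->s1 s1-a->s2 s1-b->s1 s2-a->s0 s2-b->s3 s3-a->s3 s3-b->s3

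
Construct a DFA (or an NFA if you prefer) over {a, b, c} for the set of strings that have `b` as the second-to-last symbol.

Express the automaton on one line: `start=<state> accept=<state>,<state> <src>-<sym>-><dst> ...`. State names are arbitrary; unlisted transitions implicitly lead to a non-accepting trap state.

start=s0 accept=s7,s8,s9 s0-a->s1 s0-b->s2 s0-c->s3 s1-a->s4 s1-b->s5 s1-c->s6 s2-a->s7 s2-b->s8 s2-c->s9 s3-a->s10 s3-b->s11 s3-c->s12 s4-a->s4 s4-b->s5 s4-c->s6 s5-a->s7 s5-b->s8 s5-c->s9 s6-a->s10 s6-b->s11 s6-c->s12 s7-a->s4 s7-b->s5 s7-c->s6 s8-a->s7 s8-b->s8 s8-c->s9 s9-a->s10 s9-b->s11 s9-c->s12 s10-a->s4 s10-b->s5 s10-c->s6 s11-a->s7 s11-b->s8 s11-c->s9 s12-a->s10 s12-b->s11 s12-c->s12

A DFA must remember the last 2 symbols (since which symbol is second-to-last isn't known until the input ends). Use one state per possible window of the last ≤2 symbols; accept from those whose window starts with `b`.
A 13-state machine:
          a    b    c  
>  s0     s1   s2   s3 
   s1     s4   s5   s6 
   s2     s7   s8   s9 
   s3    s10  s11  s12 
   s4     s4   s5   s6 
   s5     s7   s8   s9 
   s6    s10  s11  s12 
 * s7     s4   s5   s6 
 * s8     s7   s8   s9 
 * s9    s10  s11  s12 
   s10    s4   s5   s6 
   s11    s7   s8   s9 
   s12   s10  s11  s12 
(> = start, * = accepting)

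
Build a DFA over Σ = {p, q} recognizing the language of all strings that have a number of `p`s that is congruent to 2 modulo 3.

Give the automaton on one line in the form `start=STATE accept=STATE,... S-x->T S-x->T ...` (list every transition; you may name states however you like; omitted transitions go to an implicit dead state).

start=s0 accept=s2 s0-p->s1 s0-q->s0 s1-p->s2 s1-q->s1 s2-p->s0 s2-q->s2

The only thing that matters is how many `p`s have appeared, reduced mod 3. Use one state per residue: s0 for 0, …, s2 for 2. Reading `p` moves to the next residue; anything else stays put. s2 is accepting.
        p   q  
>  s0   s1  s0 
   s1   s2  s1 
 * s2   s0  s2 
(> = start, * = accepting)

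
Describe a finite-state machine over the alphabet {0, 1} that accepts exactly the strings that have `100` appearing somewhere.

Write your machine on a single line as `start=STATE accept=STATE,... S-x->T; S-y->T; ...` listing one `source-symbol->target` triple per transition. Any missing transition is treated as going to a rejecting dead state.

Track how much of `100` has been matched so far: state A is no progress, D is the absorbing accept state reached once `100` has occurred. Intermediate states record partial matches; on a mismatch, fall back to the longest reusable overlap.
With 4 states:
       0  1 
>  A   A  B 
   B   C  B 
   C   D  B 
 * D   D  D 
(> = start, * = accepting)

start=A; accept=D; A-0->A; A-1->B; B-0->C; B-1->B; C-0->D; C-1->B; D-0->D; D-1->D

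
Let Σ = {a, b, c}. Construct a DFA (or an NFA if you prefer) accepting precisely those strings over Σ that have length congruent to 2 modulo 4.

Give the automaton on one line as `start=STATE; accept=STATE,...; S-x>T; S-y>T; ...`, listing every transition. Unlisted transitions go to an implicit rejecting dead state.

start=q0; accept=q2; q0-a>q1; q0-b>q1; q0-c>q1; q1-a>q2; q1-b>q2; q1-c>q2; q2-a>q3; q2-b>q3; q2-c>q3; q3-a>q0; q3-b>q0; q3-c>q0

Only the length mod 4 matters, so use a 4-cycle: from any state, every input symbol moves to the next state, wrapping q3 back to q0. Mark q2 accepting.
With 4 states:
        a   b   c  
>  q0   q1  q1  q1 
   q1   q2  q2  q2 
 * q2   q3  q3  q3 
   q3   q0  q0  q0 
(> = start, * = accepting)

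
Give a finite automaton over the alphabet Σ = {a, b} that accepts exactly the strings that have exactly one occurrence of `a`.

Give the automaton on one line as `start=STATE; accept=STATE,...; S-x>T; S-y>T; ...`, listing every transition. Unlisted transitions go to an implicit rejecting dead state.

Count `a`s, saturating at 2: state s0 means no `a` yet, s1 means one `a` seen, s2 means more than one. Each `a` increments (capped at s2); other symbols loop. Accept from {s1}.
A 3-state machine:
        a   b  
>  s0   s1  s0 
 * s1   s2  s1 
   s2   s2  s2 
(> = start, * = accepting)

start=s0; accept=s1; s0-a>s1; s0-b>s0; s1-a>s2; s1-b>s1; s2-a>s2; s2-b>s2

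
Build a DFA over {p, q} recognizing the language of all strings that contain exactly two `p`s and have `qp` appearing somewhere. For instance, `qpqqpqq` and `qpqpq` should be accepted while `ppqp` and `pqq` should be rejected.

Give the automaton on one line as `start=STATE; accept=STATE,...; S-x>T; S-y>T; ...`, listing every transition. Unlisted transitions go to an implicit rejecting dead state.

Run two small machines in parallel and take their product. One (4 states) tracks the count of `p`s, saturating at 3; the other (3 states) tracks whether and how much of `qp` has been seen. Each combined state is a pair, one component from each; accept when both components accept. After merging equivalent states the machine shrinks.
       p  q 
>  A   B  C 
   B   D  E 
   C   E  C 
   D   D  D 
   E   F  E 
 * F   D  F 
(> = start, * = accepting)

start=A; accept=F; A-p>B; A-q>C; B-p>D; B-q>E; C-p>E; C-q>C; D-p>D; D-q>D; E-p>F; E-q>E; F-p>D; F-q>F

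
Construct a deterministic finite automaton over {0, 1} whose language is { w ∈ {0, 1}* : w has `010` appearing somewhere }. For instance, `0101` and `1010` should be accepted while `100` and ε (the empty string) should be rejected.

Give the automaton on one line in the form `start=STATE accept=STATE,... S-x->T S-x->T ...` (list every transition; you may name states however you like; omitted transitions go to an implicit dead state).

start=S0 accept=S3 S0-0->S1 S0-1->S0 S1-0->S1 S1-1->S2 S2-0->S3 S2-1->S0 S3-0->S3 S3-1->S3

Track how much of `010` has been matched so far: state S0 is no progress, S3 is the absorbing accept state reached once `010` has occurred. Intermediate states record partial matches; on a mismatch, fall back to the longest reusable overlap.
4 states suffice.
        0   1  
>  S0   S1  S0 
   S1   S1  S2 
   S2   S3  S0 
 * S3   S3  S3 
(> = start, * = accepting)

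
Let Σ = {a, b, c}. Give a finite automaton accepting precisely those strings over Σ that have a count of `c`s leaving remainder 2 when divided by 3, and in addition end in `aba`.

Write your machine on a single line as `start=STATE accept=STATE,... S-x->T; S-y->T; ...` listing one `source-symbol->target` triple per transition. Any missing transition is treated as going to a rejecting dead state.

Handle the two conditions separately and then intersect. One (3 states) tracks the count of `c`s modulo 3; the other (4 states) tracks how much of the suffix `aba` has currently been matched. Each combined state is a pair, one component from each; accept when both components accept. Minimizing collapses redundant product states.
With 6 states:
        a   b   c  
>  s0   s0  s0  s1 
   s1   s1  s1  s2 
   s2   s3  s2  s0 
   s3   s3  s4  s0 
   s4   s5  s2  s0 
 * s5   s3  s4  s0 
(> = start, * = accepting)

start=s0; accept=s5; s0-a->s0; s0-b->s0; s0-c->s1; s1-a->s1; s1-b->s1; s1-c->s2; s2-a->s3; s2-b->s2; s2-c->s0; s3-a->s3; s3-b->s4; s3-c->s0; s4-a->s5; s4-b->s2; s4-c->s0; s5-a->s3; s5-b->s4; s5-c->s0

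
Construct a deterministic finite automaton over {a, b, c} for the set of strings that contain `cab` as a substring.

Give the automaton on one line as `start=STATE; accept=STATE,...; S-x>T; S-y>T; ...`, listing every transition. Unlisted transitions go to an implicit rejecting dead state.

start=s0; accept=s3; s0-a>s0; s0-b>s0; s0-c>s1; s1-a>s2; s1-b>s0; s1-c>s1; s2-a>s0; s2-b>s3; s2-c>s1; s3-a>s3; s3-b>s3; s3-c>s3

Track how much of `cab` has been matched so far: state s0 is no progress, s3 is the absorbing accept state reached once `cab` has occurred. Intermediate states record partial matches; on a mismatch, fall back to the longest reusable overlap.
A 4-state machine:
        a   b   c  
>  s0   s0  s0  s1 
   s1   s2  s0  s1 
   s2   s0  s3  s1 
 * s3   s3  s3  s3 
(> = start, * = accepting)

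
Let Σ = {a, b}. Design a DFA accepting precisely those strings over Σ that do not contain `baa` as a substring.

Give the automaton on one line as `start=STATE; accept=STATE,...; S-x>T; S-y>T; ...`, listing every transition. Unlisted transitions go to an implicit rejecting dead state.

This is the complement of 'contains `baa`'. Use the same substring-matching states — S0 through S3 holding how much of `baa` has just been matched — but flip the accepting set: everything except the trap S3 accepts.
A 4-state machine:
        a   b  
>* S0   S0  S1 
 * S1   S2  S1 
 * S2   S3  S1 
   S3   S3  S3 
(> = start, * = accepting)

start=S0; accept=S0,S1,S2; S0-a>S0; S0-b>S1; S1-a>S2; S1-b>S1; S2-a>S3; S2-b>S1; S3-a>S3; S3-b>S3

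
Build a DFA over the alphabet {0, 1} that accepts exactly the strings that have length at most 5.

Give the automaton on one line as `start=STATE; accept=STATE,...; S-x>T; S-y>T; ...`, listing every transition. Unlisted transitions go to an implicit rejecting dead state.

We only need to distinguish lengths 0, 1, …, 5, and '>5'. Chain A → B → C → D → E → F → G on every symbol, with G looping. Accepting states: {A, B, C, D, E, F}.
       0  1 
>* A   B  B 
 * B   C  C 
 * C   D  D 
 * D   E  E 
 * E   F  F 
 * F   G  G 
   G   G  G 
(> = start, * = accepting)

start=A; accept=A,B,C,D,E,F; A-0>B; A-1>B; B-0>C; B-1>C; C-0>D; C-1>D; D-0>E; D-1>E; E-0>F; E-1>F; F-0>G; F-1>G; G-0>G; G-1>G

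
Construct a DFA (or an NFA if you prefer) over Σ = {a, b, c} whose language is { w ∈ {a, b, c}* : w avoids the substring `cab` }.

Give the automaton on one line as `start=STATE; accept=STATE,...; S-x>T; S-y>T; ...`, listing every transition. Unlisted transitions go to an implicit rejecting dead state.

Track partial matches of the forbidden pattern `cab`. State q3 is a dead state reached once `cab` has occurred; every other state accepts. q0 means no part of `cab` is currently matched.
        a   b   c  
>* q0   q0  q0  q1 
 * q1   q2  q0  q1 
 * q2   q0  q3  q1 
   q3   q3  q3  q3 
(> = start, * = accepting)

start=q0; accept=q0,q1,q2; q0-a>q0; q0-b>q0; q0-c>q1; q1-a>q2; q1-b>q0; q1-c>q1; q2-a>q0; q2-b>q3; q2-c>q1; q3-a>q3; q3-b>q3; q3-c>q3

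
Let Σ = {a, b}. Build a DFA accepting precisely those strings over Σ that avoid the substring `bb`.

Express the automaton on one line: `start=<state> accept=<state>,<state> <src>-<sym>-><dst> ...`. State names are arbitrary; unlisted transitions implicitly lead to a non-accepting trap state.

start=S0 accept=S0,S1 S0-a->S0 S0-b->S1 S1-a->S0 S1-b->S2 S2-a->S2 S2-b->S2

Track partial matches of the forbidden pattern `bb`. State S2 is a dead state reached once `bb` has occurred; every other state accepts. S0 means no part of `bb` is currently matched.
A 3-state machine:
        a   b  
>* S0   S0  S1 
 * S1   S0  S2 
   S2   S2  S2 
(> = start, * = accepting)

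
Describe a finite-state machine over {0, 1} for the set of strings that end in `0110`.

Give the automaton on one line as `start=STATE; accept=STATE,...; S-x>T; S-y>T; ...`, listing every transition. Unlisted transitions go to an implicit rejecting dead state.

start=s0; accept=s4; s0-0>s1; s0-1>s0; s1-0>s1; s1-1>s2; s2-0>s1; s2-1>s3; s3-0>s4; s3-1>s0; s4-0>s1; s4-1>s2

Let each state record the length of the longest suffix of the input read so far that is also a prefix of `0110`. s1 means the last symbol is `0`; s2 means the last 2 symbols are `01`; s3 means the last 3 symbols are `011`; s4 means the last 4 symbols are `0110`. Accept only at s4, where the string currently ends in `0110`.
5 states suffice.
        0   1  
>  s0   s1  s0 
   s1   s1  s2 
   s2   s1  s3 
   s3   s4  s0 
 * s4   s1  s2 
(> = start, * = accepting)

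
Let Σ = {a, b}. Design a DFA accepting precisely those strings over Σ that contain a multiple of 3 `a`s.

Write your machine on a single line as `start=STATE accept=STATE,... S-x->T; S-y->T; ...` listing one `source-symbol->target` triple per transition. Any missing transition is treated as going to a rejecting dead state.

start=q0; accept=q0; q0-a->q1; q0-b->q0; q1-a->q2; q1-b->q1; q2-a->q0; q2-b->q2

The only thing that matters is how many `a`s have appeared, reduced mod 3. Use one state per residue: q0 for 0, …, q2 for 2. Reading `a` moves to the next residue; anything else stays put. q0 is accepting.
3 states suffice.
        a   b  
>* q0   q1  q0 
   q1   q2  q1 
   q2   q0  q2 
(> = start, * = accepting)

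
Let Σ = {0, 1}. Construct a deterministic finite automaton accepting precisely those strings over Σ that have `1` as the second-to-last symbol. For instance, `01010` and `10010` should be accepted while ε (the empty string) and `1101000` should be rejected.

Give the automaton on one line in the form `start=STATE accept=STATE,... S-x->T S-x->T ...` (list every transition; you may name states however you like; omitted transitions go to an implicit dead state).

A DFA must remember the last 2 symbols (since which symbol is second-to-last isn't known until the input ends). Use one state per possible window of the last ≤2 symbols; accept from those whose window starts with `1`.
With 7 states:
        0   1  
>  s0   s1  s2 
   s1   s3  s4 
   s2   s5  s6 
   s3   s3  s4 
   s4   s5  s6 
 * s5   s3  s4 
 * s6   s5  s6 
(> = start, * = accepting)

start=s0 accept=s5,s6 s0-0->s1 s0-1->s2 s1-0->s3 s1-1->s4 s2-0->s5 s2-1->s6 s3-0->s3 s3-1->s4 s4-0->s5 s4-1->s6 s5-0->s3 s5-1->s4 s6-0->s5 s6-1->s6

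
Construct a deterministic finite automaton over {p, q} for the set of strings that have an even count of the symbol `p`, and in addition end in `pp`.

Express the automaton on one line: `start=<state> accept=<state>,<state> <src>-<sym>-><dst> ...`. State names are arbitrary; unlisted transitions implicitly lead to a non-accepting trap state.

start=s0 accept=s2 s0-p->s1 s0-q->s0 s1-p->s2 s1-q->s3 s2-p->s1 s2-q->s0 s3-p->s0 s3-q->s3

Build one automaton per condition and run them in lockstep. The first has 2 states tracking the count of `p`s modulo 2; the second has 3 states tracking how much of the suffix `pp` has currently been matched. A product state is a pair (one from each), accepting exactly when both do. Minimizing collapses redundant product states.
With 4 states:
        p   q  
>  s0   s1  s0 
   s1   s2  s3 
 * s2   s1  s0 
   s3   s0  s3 
(> = start, * = accepting)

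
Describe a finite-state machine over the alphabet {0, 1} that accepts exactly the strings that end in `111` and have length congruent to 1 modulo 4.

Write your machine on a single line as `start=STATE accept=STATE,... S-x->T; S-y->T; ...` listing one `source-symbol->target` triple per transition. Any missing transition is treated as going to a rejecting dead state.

Run two small machines in parallel and take their product. One (4 states) tracks how much of the suffix `111` has currently been matched; the other (4 states) tracks the input length modulo 4. Each combined state is a pair, one component from each; accept when both components accept.
16 states suffice.
          0    1  
>  q0     q1   q2 
   q1     q3   q4 
   q2     q3   q5 
   q3     q6   q7 
   q4     q6   q8 
   q5     q6   q9 
   q6     q0  q10 
   q7     q0  q11 
   q8     q0  q12 
   q9     q0  q12 
   q10    q1  q13 
   q11    q1  q14 
   q12    q1  q14 
   q13    q3  q15 
 * q14    q3  q15 
   q15    q6   q9 
(> = start, * = accepting)

start=q0; accept=q14; q0-0->q1; q0-1->q2; q1-0->q3; q1-1->q4; q2-0->q3; q2-1->q5; q3-0->q6; q3-1->q7; q4-0->q6; q4-1->q8; q5-0->q6; q5-1->q9; q6-0->q0; q6-1->q10; q7-0->q0; q7-1->q11; q8-0->q0; q8-1->q12; q9-0->q0; q9-1->q12; q10-0->q1; q10-1->q13; q11-0->q1; q11-1->q14; q12-0->q1; q12-1->q14; q13-0->q3; q13-1->q15; q14-0->q3; q14-1->q15; q15-0->q6; q15-1->q9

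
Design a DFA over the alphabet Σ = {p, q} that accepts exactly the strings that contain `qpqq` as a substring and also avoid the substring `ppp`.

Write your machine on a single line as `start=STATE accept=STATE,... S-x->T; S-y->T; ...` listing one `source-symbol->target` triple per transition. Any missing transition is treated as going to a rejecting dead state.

Build one automaton per condition and run them in lockstep. The first has 5 states tracking whether and how much of `qpqq` has been seen; the second has 4 states tracking partial matches of the forbidden pattern `ppp`. A product state is a pair (one from each), accepting exactly when both do.
A 14-state machine:
          p    q  
>  S0     S1   S2 
   S1     S3   S2 
   S2     S4   S2 
   S3     S5   S2 
   S4     S3   S6 
   S5     S5   S7 
   S6     S4   S8 
   S7     S9   S7 
 * S8    S10   S8 
   S9     S5  S11 
 * S10   S12   S8 
   S11    S9  S13 
 * S12   S13   S8 
   S13   S13  S13 
(> = start, * = accepting)

start=S0; accept=S8,S10,S12; S0-p->S1; S0-q->S2; S1-p->S3; S1-q->S2; S2-p->S4; S2-q->S2; S3-p->S5; S3-q->S2; S4-p->S3; S4-q->S6; S5-p->S5; S5-q->S7; S6-p->S4; S6-q->S8; S7-p->S9; S7-q->S7; S8-p->S10; S8-q->S8; S9-p->S5; S9-q->S11; S10-p->S12; S10-q->S8; S11-p->S9; S11-q->S13; S12-p->S13; S12-q->S8; S13-p->S13; S13-q->S13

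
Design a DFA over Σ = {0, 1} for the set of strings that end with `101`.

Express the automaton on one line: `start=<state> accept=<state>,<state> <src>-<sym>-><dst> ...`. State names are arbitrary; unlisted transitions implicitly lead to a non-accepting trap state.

Remember how much of `101` the current input suffix matches. State s0 means no match yet; s1 means the last symbol is `1`; s2 means the last 2 symbols are `10`; s3 means the last 3 symbols are `101`. Only s3 accepts. On a mismatch, fall back to the longest proper suffix that is still a prefix of `101`.
4 states suffice.
        0   1  
>  s0   s0  s1 
   s1   s2  s1 
   s2   s0  s3 
 * s3   s2  s1 
(> = start, * = accepting)

start=s0 accept=s3 s0-0->s0 s0-1->s1 s1-0->s2 s1-1->s1 s2-0->s0 s2-1->s3 s3-0->s2 s3-1->s1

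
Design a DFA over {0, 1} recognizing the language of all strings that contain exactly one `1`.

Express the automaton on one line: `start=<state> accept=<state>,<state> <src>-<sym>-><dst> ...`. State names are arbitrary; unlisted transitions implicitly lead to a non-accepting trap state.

start=q0 accept=q1 q0-0->q0 q0-1->q1 q1-0->q1 q1-1->q2 q2-0->q2 q2-1->q2

Only the number of `1`s matters, and only up to 2. Make a chain q0 → q1 → q2 advanced by each `1` (with q2 absorbing); every other symbol self-loops. The accepting set is {q1}.
With 3 states:
        0   1  
>  q0   q0  q1 
 * q1   q1  q2 
   q2   q2  q2 
(> = start, * = accepting)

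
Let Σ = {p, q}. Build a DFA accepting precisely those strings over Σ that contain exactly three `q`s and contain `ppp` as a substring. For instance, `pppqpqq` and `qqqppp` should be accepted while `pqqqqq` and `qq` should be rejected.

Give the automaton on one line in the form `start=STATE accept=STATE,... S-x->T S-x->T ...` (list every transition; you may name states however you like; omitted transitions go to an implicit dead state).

Run two small machines in parallel and take their product. One (5 states) tracks the count of `q`s, saturating at 4; the other (4 states) tracks whether and how much of `ppp` has been seen. Each combined state is a pair, one component from each; accept when both components accept. Minimizing collapses redundant product states.
       p  q 
>  A   B  C 
   B   D  C 
   C   E  F 
   D   G  C 
   E   H  F 
   F   I  J 
   G   G  K 
   H   K  F 
   I   L  J 
   J   M  N 
   K   K  O 
   L   O  J 
   M   P  N 
   N   N  N 
   O   O  Q 
   P   Q  N 
 * Q   Q  N 
(> = start, * = accepting)

start=A accept=Q A-p->B A-q->C B-p->D B-q->C C-p->E C-q->F D-p->G D-q->C E-p->H E-q->F F-p->I F-q->J G-p->G G-q->K H-p->K H-q->F I-p->L I-q->J J-p->M J-q->N K-p->K K-q->O L-p->O L-q->J M-p->P M-q->N N-p->N N-q->N O-p->O O-q->Q P-p->Q P-q->N Q-p->Q Q-q->N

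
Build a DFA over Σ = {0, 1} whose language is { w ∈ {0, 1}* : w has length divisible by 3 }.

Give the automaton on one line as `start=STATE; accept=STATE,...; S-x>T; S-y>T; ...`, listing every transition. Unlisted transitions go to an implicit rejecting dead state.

start=S0; accept=S0; S0-0>S1; S0-1>S1; S1-0>S2; S1-1>S2; S2-0>S0; S2-1>S0

Count input length modulo 3: every symbol advances one step around the cycle S0 → S1 → S2 → S0. Accept at S0.
A 3-state machine:
        0   1  
>* S0   S1  S1 
   S1   S2  S2 
   S2   S0  S0 
(> = start, * = accepting)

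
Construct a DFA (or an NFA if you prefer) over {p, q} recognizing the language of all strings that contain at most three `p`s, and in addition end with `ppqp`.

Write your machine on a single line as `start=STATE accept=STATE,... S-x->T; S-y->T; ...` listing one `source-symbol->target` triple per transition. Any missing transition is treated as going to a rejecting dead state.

Build one automaton per condition and run them in lockstep. The first has 5 states tracking the count of `p`s, saturating at 4; the second has 5 states tracking how much of the suffix `ppqp` has currently been matched. A product state is a pair (one from each), accepting exactly when both do.
A 17-state machine:
          p    q  
>  S0     S1   S0 
   S1     S2   S3 
   S2     S4   S5 
   S3     S6   S3 
   S4     S7   S8 
   S5     S9  S10 
   S6     S4  S10 
   S7     S7  S11 
   S8    S12  S13 
 * S9     S7  S13 
   S10   S14  S10 
   S11   S12  S15 
   S12    S7  S15 
   S13   S16  S13 
   S14    S7  S13 
   S15   S16  S15 
   S16    S7  S15 
(> = start, * = accepting)

start=S0; accept=S9; S0-p->S1; S0-q->S0; S1-p->S2; S1-q->S3; S2-p->S4; S2-q->S5; S3-p->S6; S3-q->S3; S4-p->S7; S4-q->S8; S5-p->S9; S5-q->S10; S6-p->S4; S6-q->S10; S7-p->S7; S7-q->S11; S8-p->S12; S8-q->S13; S9-p->S7; S9-q->S13; S10-p->S14; S10-q->S10; S11-p->S12; S11-q->S15; S12-p->S7; S12-q->S15; S13-p->S16; S13-q->S13; S14-p->S7; S14-q->S13; S15-p->S16; S15-q->S15; S16-p->S7; S16-q->S15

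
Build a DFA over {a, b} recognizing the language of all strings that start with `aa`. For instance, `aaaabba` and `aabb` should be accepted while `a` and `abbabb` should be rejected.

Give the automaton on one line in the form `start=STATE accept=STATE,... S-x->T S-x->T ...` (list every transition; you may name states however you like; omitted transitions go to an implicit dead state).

Walk along `aa` while the input agrees: from S0 take `a` to S1, and so on. Any deviation drops to the rejecting sink S3. Once S2 is reached the prefix is confirmed and every continuation is accepted.
        a   b  
>  S0   S1  S3 
   S1   S2  S3 
 * S2   S2  S2 
   S3   S3  S3 
(> = start, * = accepting)

start=S0 accept=S2 S0-a->S1 S0-b->S3 S1-a->S2 S1-b->S3 S2-a->S2 S2-b->S2 S3-a->S3 S3-b->S3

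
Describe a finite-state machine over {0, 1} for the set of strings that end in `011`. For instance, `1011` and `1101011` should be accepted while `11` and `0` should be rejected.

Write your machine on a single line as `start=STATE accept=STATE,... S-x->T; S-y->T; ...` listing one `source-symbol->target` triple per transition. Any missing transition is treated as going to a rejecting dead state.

start=q0; accept=q3; q0-0->q1; q0-1->q0; q1-0->q1; q1-1->q2; q2-0->q1; q2-1->q3; q3-0->q1; q3-1->q0

Remember how much of `011` the current input suffix matches. State q0 means no match yet; q1 means the last symbol is `0`; q2 means the last 2 symbols are `01`; q3 means the last 3 symbols are `011`. Only q3 accepts. On a mismatch, fall back to the longest proper suffix that is still a prefix of `011`.
With 4 states:
        0   1  
>  q0   q1  q0 
   q1   q1  q2 
   q2   q1  q3 
 * q3   q1  q0 
(> = start, * = accepting)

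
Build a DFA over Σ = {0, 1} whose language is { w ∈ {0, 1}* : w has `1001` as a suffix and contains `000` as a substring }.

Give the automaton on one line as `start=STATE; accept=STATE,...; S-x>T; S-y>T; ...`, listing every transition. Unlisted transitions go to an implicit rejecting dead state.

start=q0; accept=q7; q0-0>q1; q0-1>q0; q1-0>q2; q1-1>q0; q2-0>q3; q2-1>q0; q3-0>q3; q3-1>q4; q4-0>q5; q4-1>q4; q5-0>q6; q5-1>q4; q6-0>q3; q6-1>q7; q7-0>q5; q7-1>q4

Build one automaton per condition and run them in lockstep. One (5 states) tracks how much of the suffix `1001` has currently been matched; the other (4 states) tracks whether and how much of `000` has been seen. Each combined state is a pair, one component from each; accept when both components accept. Minimizing collapses redundant product states.
8 states suffice.
        0   1  
>  q0   q1  q0 
   q1   q2  q0 
   q2   q3  q0 
   q3   q3  q4 
   q4   q5  q4 
   q5   q6  q4 
   q6   q3  q7 
 * q7   q5  q4 
(> = start, * = accepting)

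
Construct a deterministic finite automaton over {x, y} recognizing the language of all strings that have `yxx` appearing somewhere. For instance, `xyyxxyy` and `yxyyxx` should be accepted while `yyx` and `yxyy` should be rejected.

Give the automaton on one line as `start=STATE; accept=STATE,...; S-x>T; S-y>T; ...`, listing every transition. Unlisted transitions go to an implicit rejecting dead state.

States q0..q2 record the length of the longest prefix of `yxx` that matches the current input suffix. Reaching q3 means `yxx` has been seen, and we stay there forever. Accept from q3.
        x   y  
>  q0   q0  q1 
   q1   q2  q1 
   q2   q3  q1 
 * q3   q3  q3 
(> = start, * = accepting)

start=q0; accept=q3; q0-x>q0; q0-y>q1; q1-x>q2; q1-y>q1; q2-x>q3; q2-y>q1; q3-x>q3; q3-y>q3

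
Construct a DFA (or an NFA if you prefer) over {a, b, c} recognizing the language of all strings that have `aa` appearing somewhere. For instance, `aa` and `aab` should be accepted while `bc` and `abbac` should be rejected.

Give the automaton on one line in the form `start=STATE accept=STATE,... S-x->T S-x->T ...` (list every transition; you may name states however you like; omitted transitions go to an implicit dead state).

Track how much of `aa` has been matched so far: state q0 is no progress, q2 is the absorbing accept state reached once `aa` has occurred. Intermediate states record partial matches; on a mismatch, fall back to the longest reusable overlap.
3 states suffice.
        a   b   c  
>  q0   q1  q0  q0 
   q1   q2  q0  q0 
 * q2   q2  q2  q2 
(> = start, * = accepting)

start=q0 accept=q2 q0-a->q1 q0-b->q0 q0-c->q0 q1-a->q2 q1-b->q0 q1-c->q0 q2-a->q2 q2-b->q2 q2-c->q2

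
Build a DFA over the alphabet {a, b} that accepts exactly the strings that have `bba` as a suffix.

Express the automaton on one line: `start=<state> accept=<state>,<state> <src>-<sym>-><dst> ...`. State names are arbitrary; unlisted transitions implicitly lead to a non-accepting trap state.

start=S0 accept=S3 S0-a->S0 S0-b->S1 S1-a->S0 S1-b->S2 S2-a->S3 S2-b->S2 S3-a->S0 S3-b->S1

Remember how much of `bba` the current input suffix matches. State S0 means no match yet; S1 means the last symbol is `b`; S2 means the last 2 symbols are `bb`; S3 means the last 3 symbols are `bba`. Only S3 accepts. On a mismatch, fall back to the longest proper suffix that is still a prefix of `bba`.
4 states suffice.
        a   b  
>  S0   S0  S1 
   S1   S0  S2 
   S2   S3  S2 
 * S3   S0  S1 
(> = start, * = accepting)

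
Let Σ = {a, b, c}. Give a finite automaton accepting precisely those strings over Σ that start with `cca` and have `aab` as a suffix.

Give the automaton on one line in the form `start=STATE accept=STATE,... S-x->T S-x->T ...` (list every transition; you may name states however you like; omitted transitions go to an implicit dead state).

Run two small machines in parallel and take their product. The first has 5 states tracking whether the input so far still matches the prefix `cca`; the second has 4 states tracking how much of the suffix `aab` has currently been matched. A product state is a pair (one from each), accepting exactly when both do.
An 11-state machine:
          a    b    c  
>  q0     q1   q2   q3 
   q1     q4   q2   q2 
   q2     q1   q2   q2 
   q3     q1   q2   q5 
   q4     q4   q6   q2 
   q5     q7   q2   q2 
   q6     q1   q2   q2 
   q7     q8   q9   q9 
   q8     q8  q10   q9 
   q9     q7   q9   q9 
 * q10    q7   q9   q9 
(> = start, * = accepting)

start=q0 accept=q10 q0-a->q1 q0-b->q2 q0-c->q3 q1-a->q4 q1-b->q2 q1-c->q2 q2-a->q1 q2-b->q2 q2-c->q2 q3-a->q1 q3-b->q2 q3-c->q5 q4-a->q4 q4-b->q6 q4-c->q2 q5-a->q7 q5-b->q2 q5-c->q2 q6-a->q1 q6-b->q2 q6-c->q2 q7-a->q8 q7-b->q9 q7-c->q9 q8-a->q8 q8-b->q10 q8-c->q9 q9-a->q7 q9-b->q9 q9-c->q9 q10-a->q7 q10-b->q9 q10-c->q9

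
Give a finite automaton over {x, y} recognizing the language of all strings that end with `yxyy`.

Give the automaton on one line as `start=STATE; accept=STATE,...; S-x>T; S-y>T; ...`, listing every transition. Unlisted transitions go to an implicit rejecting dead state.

start=q0; accept=q4; q0-x>q0; q0-y>q1; q1-x>q2; q1-y>q1; q2-x>q0; q2-y>q3; q3-x>q2; q3-y>q4; q4-x>q2; q4-y>q1

Remember how much of `yxyy` the current input suffix matches. State q0 means no match yet; q1 means the last symbol is `y`; q2 means the last 2 symbols are `yx`; q3 means the last 3 symbols are `yxy`; q4 means the last 4 symbols are `yxyy`. Only q4 accepts. On a mismatch, fall back to the longest proper suffix that is still a prefix of `yxyy`.
        x   y  
>  q0   q0  q1 
   q1   q2  q1 
   q2   q0  q3 
   q3   q2  q4 
 * q4   q2  q1 
(> = start, * = accepting)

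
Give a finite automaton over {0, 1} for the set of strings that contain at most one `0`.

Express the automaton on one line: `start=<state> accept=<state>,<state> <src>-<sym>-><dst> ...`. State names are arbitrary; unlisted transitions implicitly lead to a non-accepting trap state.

Count `0`s, saturating at 2: state s0 means no `0` yet, s1 means one `0` seen, s2 means more than one. Each `0` increments (capped at s2); other symbols loop. Accept from {s0, s1}.
A 3-state machine:
        0   1  
>* s0   s1  s0 
 * s1   s2  s1 
   s2   s2  s2 
(> = start, * = accepting)

start=s0 accept=s0,s1 s0-0->s1 s0-1->s0 s1-0->s2 s1-1->s1 s2-0->s2 s2-1->s2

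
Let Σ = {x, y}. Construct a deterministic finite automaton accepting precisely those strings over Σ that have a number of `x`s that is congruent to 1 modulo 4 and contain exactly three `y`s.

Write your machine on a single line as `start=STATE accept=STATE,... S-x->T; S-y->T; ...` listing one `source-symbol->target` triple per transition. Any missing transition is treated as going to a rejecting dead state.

Handle the two conditions separately and then intersect. One (4 states) tracks the count of `x`s modulo 4; the other (5 states) tracks the count of `y`s, saturating at 4. Each combined state is a pair, one component from each; accept when both components accept. After merging equivalent states the machine shrinks.
          x    y  
>  q0     q1   q2 
   q1     q3   q4 
   q2     q4   q5 
   q3     q6   q7 
   q4     q7   q8 
   q5     q8   q9 
   q6     q0  q10 
   q7    q10  q11 
   q8    q11  q12 
   q9    q12  q13 
   q10    q2  q14 
   q11   q14  q15 
 * q12   q15  q13 
   q13   q13  q13 
   q14    q5  q16 
   q15   q16  q13 
   q16    q9  q13 
(> = start, * = accepting)

start=q0; accept=q12; q0-x->q1; q0-y->q2; q1-x->q3; q1-y->q4; q2-x->q4; q2-y->q5; q3-x->q6; q3-y->q7; q4-x->q7; q4-y->q8; q5-x->q8; q5-y->q9; q6-x->q0; q6-y->q10; q7-x->q10; q7-y->q11; q8-x->q11; q8-y->q12; q9-x->q12; q9-y->q13; q10-x->q2; q10-y->q14; q11-x->q14; q11-y->q15; q12-x->q15; q12-y->q13; q13-x->q13; q13-y->q13; q14-x->q5; q14-y->q16; q15-x->q16; q15-y->q13; q16-x->q9; q16-y->q13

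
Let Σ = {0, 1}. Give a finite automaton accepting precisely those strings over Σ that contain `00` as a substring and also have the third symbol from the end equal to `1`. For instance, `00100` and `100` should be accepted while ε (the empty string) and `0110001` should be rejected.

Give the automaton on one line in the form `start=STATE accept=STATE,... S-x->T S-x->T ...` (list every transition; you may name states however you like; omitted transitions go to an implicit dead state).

start=s0 accept=s6,s9,s10,s11 s0-0->s1 s0-1->s2 s1-0->s3 s1-1->s2 s2-0->s4 s2-1->s2 s3-0->s3 s3-1->s5 s4-0->s6 s4-1->s2 s5-0->s7 s5-1->s8 s6-0->s3 s6-1->s5 s7-0->s6 s7-1->s9 s8-0->s10 s8-1->s11 s9-0->s7 s9-1->s8 s10-0->s6 s10-1->s9 s11-0->s10 s11-1->s11

Run two small machines in parallel and take their product. One (3 states) tracks whether and how much of `00` has been seen; the other (15 states) tracks the last 3 symbols read. Each combined state is a pair, one component from each; accept when both components accept. After merging equivalent states the machine shrinks.
With 12 states:
          0    1  
>  s0     s1   s2 
   s1     s3   s2 
   s2     s4   s2 
   s3     s3   s5 
   s4     s6   s2 
   s5     s7   s8 
 * s6     s3   s5 
   s7     s6   s9 
   s8    s10  s11 
 * s9     s7   s8 
 * s10    s6   s9 
 * s11   s10  s11 
(> = start, * = accepting)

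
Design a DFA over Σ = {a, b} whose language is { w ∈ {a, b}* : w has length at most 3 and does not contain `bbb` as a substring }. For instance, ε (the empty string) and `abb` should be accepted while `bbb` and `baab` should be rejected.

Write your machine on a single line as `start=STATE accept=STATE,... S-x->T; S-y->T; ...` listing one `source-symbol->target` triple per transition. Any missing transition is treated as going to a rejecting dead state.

Build one automaton per condition and run them in lockstep. The first has 5 states tracking the input length, saturating at 4; the second has 4 states tracking partial matches of the forbidden pattern `bbb`. A product state is a pair (one from each), accepting exactly when both do. Equivalent product states are then merged.
        a   b  
>* S0   S1  S2 
 * S1   S3  S3 
 * S2   S3  S4 
 * S3   S5  S5 
 * S4   S5  S6 
 * S5   S6  S6 
   S6   S6  S6 
(> = start, * = accepting)

start=S0; accept=S0,S1,S2,S3,S4,S5; S0-a->S1; S0-b->S2; S1-a->S3; S1-b->S3; S2-a->S3; S2-b->S4; S3-a->S5; S3-b->S5; S4-a->S5; S4-b->S6; S5-a->S6; S5-b->S6; S6-a->S6; S6-b->S6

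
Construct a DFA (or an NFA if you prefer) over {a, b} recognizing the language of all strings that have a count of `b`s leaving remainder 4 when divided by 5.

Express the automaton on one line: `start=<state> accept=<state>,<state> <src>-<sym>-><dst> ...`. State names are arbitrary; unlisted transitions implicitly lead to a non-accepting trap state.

start=S0 accept=S4 S0-a->S0 S0-b->S1 S1-a->S1 S1-b->S2 S2-a->S2 S2-b->S3 S3-a->S3 S3-b->S4 S4-a->S4 S4-b->S0

The only thing that matters is how many `b`s have appeared, reduced mod 5. Use one state per residue: S0 for 0, …, S4 for 4. Reading `b` moves to the next residue; anything else stays put. S4 is accepting.
5 states suffice.
        a   b  
>  S0   S0  S1 
   S1   S1  S2 
   S2   S2  S3 
   S3   S3  S4 
 * S4   S4  S0 
(> = start, * = accepting)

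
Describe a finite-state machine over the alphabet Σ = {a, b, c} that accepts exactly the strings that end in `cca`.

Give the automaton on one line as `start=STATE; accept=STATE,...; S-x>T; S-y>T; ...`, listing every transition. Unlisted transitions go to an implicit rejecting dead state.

start=q0; accept=q3; q0-a>q0; q0-b>q0; q0-c>q1; q1-a>q0; q1-b>q0; q1-c>q2; q2-a>q3; q2-b>q0; q2-c>q2; q3-a>q0; q3-b>q0; q3-c>q1

Remember how much of `cca` the current input suffix matches. State q0 means no match yet; q1 means the last symbol is `c`; q2 means the last 2 symbols are `cc`; q3 means the last 3 symbols are `cca`. Only q3 accepts. On a mismatch, fall back to the longest proper suffix that is still a prefix of `cca`.
With 4 states:
        a   b   c  
>  q0   q0  q0  q1 
   q1   q0  q0  q2 
   q2   q3  q0  q2 
 * q3   q0  q0  q1 
(> = start, * = accepting)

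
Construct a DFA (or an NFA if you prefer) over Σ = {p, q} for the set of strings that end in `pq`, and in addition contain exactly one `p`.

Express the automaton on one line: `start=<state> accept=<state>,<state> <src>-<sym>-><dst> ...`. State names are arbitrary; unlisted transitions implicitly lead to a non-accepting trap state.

Build one automaton per condition and run them in lockstep. One (3 states) tracks how much of the suffix `pq` has currently been matched; the other (3 states) tracks the count of `p`s, saturating at 2. Each combined state is a pair, one component from each; accept when both components accept.
A 7-state machine:
        p   q  
>  S0   S1  S0 
   S1   S2  S3 
   S2   S2  S4 
 * S3   S2  S5 
   S4   S2  S6 
   S5   S2  S5 
   S6   S2  S6 
(> = start, * = accepting)

start=S0 accept=S3 S0-p->S1 S0-q->S0 S1-p->S2 S1-q->S3 S2-p->S2 S2-q->S4 S3-p->S2 S3-q->S5 S4-p->S2 S4-q->S6 S5-p->S2 S5-q->S5 S6-p->S2 S6-q->S6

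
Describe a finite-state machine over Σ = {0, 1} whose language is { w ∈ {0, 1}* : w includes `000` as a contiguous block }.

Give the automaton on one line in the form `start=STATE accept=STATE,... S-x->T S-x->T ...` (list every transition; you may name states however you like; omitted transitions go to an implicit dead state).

start=q0 accept=q3 q0-0->q1 q0-1->q0 q1-0->q2 q1-1->q0 q2-0->q3 q2-1->q0 q3-0->q3 q3-1->q3

States q0..q2 record the length of the longest prefix of `000` that matches the current input suffix. Reaching q3 means `000` has been seen, and we stay there forever. Accept from q3.
        0   1  
>  q0   q1  q0 
   q1   q2  q0 
   q2   q3  q0 
 * q3   q3  q3 
(> = start, * = accepting)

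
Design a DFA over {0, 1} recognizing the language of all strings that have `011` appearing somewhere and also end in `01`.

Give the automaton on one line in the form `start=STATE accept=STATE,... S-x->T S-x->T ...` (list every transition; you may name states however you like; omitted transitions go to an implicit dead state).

start=q0 accept=q5 q0-0->q1 q0-1->q0 q1-0->q1 q1-1->q2 q2-0->q1 q2-1->q3 q3-0->q4 q3-1->q3 q4-0->q4 q4-1->q5 q5-0->q4 q5-1->q3

Run two small machines in parallel and take their product. One (4 states) tracks whether and how much of `011` has been seen; the other (3 states) tracks how much of the suffix `01` has currently been matched. Each combined state is a pair, one component from each; accept when both components accept.
6 states suffice.
        0   1  
>  q0   q1  q0 
   q1   q1  q2 
   q2   q1  q3 
   q3   q4  q3 
   q4   q4  q5 
 * q5   q4  q3 
(> = start, * = accepting)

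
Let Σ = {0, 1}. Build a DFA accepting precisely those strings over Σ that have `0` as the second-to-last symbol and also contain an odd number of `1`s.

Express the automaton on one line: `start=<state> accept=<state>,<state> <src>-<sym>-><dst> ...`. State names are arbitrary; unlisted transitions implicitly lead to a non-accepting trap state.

Run two small machines in parallel and take their product. The first has 7 states tracking the last 2 symbols read; the second has 2 states tracking the count of `1`s modulo 2. A product state is a pair (one from each), accepting exactly when both do. Equivalent product states are then merged.
With 6 states:
        0   1  
>  q0   q1  q2 
   q1   q1  q3 
   q2   q4  q0 
 * q3   q4  q0 
   q4   q5  q0 
 * q5   q5  q0 
(> = start, * = accepting)

start=q0 accept=q3,q5 q0-0->q1 q0-1->q2 q1-0->q1 q1-1->q3 q2-0->q4 q2-1->q0 q3-0->q4 q3-1->q0 q4-0->q5 q4-1->q0 q5-0->q5 q5-1->q0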